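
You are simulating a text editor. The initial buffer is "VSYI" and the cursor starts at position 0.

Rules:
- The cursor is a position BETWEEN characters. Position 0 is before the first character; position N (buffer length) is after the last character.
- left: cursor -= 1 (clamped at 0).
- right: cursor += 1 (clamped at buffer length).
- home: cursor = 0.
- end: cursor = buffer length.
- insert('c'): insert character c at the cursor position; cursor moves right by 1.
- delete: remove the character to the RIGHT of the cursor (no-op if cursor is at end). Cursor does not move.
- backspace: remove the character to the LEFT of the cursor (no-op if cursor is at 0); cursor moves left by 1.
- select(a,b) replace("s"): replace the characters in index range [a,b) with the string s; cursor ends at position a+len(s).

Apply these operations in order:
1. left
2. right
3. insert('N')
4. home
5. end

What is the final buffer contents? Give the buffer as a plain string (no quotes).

Answer: VNSYI

Derivation:
After op 1 (left): buf='VSYI' cursor=0
After op 2 (right): buf='VSYI' cursor=1
After op 3 (insert('N')): buf='VNSYI' cursor=2
After op 4 (home): buf='VNSYI' cursor=0
After op 5 (end): buf='VNSYI' cursor=5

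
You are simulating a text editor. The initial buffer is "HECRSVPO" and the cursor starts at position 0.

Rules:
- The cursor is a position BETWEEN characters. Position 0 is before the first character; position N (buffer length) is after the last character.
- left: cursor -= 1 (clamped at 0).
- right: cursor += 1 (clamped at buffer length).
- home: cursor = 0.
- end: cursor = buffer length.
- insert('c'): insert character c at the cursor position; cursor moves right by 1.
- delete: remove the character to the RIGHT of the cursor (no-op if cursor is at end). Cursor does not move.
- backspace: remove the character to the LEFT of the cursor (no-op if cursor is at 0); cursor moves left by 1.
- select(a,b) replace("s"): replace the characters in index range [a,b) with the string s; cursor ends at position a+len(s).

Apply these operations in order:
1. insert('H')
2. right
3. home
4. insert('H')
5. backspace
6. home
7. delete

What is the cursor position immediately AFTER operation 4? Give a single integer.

Answer: 1

Derivation:
After op 1 (insert('H')): buf='HHECRSVPO' cursor=1
After op 2 (right): buf='HHECRSVPO' cursor=2
After op 3 (home): buf='HHECRSVPO' cursor=0
After op 4 (insert('H')): buf='HHHECRSVPO' cursor=1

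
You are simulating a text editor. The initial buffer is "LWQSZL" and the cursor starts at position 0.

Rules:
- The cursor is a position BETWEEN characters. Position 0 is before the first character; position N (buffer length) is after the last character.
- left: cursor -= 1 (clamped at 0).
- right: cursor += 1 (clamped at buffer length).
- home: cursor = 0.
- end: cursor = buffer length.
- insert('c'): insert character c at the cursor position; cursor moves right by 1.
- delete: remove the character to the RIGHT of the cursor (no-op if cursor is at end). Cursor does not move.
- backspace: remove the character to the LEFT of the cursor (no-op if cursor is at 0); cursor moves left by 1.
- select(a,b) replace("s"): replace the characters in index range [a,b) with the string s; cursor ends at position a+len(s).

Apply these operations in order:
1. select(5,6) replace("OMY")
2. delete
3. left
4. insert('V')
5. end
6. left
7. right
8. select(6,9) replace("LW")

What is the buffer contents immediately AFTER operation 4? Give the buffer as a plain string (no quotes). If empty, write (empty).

After op 1 (select(5,6) replace("OMY")): buf='LWQSZOMY' cursor=8
After op 2 (delete): buf='LWQSZOMY' cursor=8
After op 3 (left): buf='LWQSZOMY' cursor=7
After op 4 (insert('V')): buf='LWQSZOMVY' cursor=8

Answer: LWQSZOMVY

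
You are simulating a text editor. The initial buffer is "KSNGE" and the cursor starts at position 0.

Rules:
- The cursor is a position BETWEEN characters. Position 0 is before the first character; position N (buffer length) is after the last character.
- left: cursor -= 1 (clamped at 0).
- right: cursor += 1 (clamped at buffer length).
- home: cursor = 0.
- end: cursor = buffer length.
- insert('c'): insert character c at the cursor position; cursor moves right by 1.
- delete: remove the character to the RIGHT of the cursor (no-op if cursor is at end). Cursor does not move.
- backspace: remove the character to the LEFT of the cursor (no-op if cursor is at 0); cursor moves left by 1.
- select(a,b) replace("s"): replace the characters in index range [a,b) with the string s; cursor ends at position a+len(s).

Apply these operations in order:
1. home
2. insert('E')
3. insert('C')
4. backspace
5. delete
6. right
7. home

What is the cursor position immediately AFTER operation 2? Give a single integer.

After op 1 (home): buf='KSNGE' cursor=0
After op 2 (insert('E')): buf='EKSNGE' cursor=1

Answer: 1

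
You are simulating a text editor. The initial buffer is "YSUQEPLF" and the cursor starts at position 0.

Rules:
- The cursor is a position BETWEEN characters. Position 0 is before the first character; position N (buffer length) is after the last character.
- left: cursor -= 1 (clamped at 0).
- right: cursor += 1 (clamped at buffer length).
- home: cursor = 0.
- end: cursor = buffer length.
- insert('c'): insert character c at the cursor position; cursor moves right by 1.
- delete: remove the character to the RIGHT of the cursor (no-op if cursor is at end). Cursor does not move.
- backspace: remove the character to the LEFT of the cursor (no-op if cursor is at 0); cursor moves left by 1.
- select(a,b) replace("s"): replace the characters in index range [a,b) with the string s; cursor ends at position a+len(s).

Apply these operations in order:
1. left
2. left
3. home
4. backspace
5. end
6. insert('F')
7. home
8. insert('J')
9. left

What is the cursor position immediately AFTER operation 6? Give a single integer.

Answer: 9

Derivation:
After op 1 (left): buf='YSUQEPLF' cursor=0
After op 2 (left): buf='YSUQEPLF' cursor=0
After op 3 (home): buf='YSUQEPLF' cursor=0
After op 4 (backspace): buf='YSUQEPLF' cursor=0
After op 5 (end): buf='YSUQEPLF' cursor=8
After op 6 (insert('F')): buf='YSUQEPLFF' cursor=9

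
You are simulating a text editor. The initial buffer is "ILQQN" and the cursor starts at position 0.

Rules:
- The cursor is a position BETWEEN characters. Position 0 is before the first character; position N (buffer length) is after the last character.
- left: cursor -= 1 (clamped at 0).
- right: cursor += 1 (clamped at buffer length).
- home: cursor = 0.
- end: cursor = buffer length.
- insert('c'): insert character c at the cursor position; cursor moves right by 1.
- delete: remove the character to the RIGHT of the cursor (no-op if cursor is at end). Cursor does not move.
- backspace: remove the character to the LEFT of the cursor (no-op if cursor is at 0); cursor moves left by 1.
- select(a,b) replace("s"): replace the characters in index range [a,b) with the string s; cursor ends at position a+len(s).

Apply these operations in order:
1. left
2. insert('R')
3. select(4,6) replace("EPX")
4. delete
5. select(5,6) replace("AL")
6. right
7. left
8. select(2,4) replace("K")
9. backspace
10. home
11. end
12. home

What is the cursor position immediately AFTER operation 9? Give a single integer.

Answer: 2

Derivation:
After op 1 (left): buf='ILQQN' cursor=0
After op 2 (insert('R')): buf='RILQQN' cursor=1
After op 3 (select(4,6) replace("EPX")): buf='RILQEPX' cursor=7
After op 4 (delete): buf='RILQEPX' cursor=7
After op 5 (select(5,6) replace("AL")): buf='RILQEALX' cursor=7
After op 6 (right): buf='RILQEALX' cursor=8
After op 7 (left): buf='RILQEALX' cursor=7
After op 8 (select(2,4) replace("K")): buf='RIKEALX' cursor=3
After op 9 (backspace): buf='RIEALX' cursor=2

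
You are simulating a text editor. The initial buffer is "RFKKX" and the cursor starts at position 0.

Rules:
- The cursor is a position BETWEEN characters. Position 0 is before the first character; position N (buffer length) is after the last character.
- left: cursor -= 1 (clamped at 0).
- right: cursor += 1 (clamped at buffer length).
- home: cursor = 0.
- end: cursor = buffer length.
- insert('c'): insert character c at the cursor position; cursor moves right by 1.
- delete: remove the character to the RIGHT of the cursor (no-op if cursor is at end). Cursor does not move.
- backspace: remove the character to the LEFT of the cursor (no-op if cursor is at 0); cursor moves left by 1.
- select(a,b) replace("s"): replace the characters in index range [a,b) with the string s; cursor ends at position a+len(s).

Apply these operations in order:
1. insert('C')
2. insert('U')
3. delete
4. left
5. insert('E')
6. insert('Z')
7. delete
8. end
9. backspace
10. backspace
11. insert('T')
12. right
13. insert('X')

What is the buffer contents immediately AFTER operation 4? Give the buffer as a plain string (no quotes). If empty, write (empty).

After op 1 (insert('C')): buf='CRFKKX' cursor=1
After op 2 (insert('U')): buf='CURFKKX' cursor=2
After op 3 (delete): buf='CUFKKX' cursor=2
After op 4 (left): buf='CUFKKX' cursor=1

Answer: CUFKKX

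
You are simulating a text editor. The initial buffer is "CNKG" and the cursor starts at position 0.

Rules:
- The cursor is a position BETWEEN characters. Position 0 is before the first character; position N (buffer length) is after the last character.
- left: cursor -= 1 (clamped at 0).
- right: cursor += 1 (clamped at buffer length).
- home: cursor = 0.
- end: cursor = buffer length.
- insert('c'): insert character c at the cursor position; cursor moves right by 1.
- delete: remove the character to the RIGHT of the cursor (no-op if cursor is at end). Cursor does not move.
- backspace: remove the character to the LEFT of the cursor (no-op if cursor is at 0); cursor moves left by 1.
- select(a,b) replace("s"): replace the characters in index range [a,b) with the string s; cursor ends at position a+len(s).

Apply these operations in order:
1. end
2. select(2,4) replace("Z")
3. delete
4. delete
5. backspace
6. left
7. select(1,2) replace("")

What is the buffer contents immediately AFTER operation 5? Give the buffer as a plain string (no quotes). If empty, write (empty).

Answer: CN

Derivation:
After op 1 (end): buf='CNKG' cursor=4
After op 2 (select(2,4) replace("Z")): buf='CNZ' cursor=3
After op 3 (delete): buf='CNZ' cursor=3
After op 4 (delete): buf='CNZ' cursor=3
After op 5 (backspace): buf='CN' cursor=2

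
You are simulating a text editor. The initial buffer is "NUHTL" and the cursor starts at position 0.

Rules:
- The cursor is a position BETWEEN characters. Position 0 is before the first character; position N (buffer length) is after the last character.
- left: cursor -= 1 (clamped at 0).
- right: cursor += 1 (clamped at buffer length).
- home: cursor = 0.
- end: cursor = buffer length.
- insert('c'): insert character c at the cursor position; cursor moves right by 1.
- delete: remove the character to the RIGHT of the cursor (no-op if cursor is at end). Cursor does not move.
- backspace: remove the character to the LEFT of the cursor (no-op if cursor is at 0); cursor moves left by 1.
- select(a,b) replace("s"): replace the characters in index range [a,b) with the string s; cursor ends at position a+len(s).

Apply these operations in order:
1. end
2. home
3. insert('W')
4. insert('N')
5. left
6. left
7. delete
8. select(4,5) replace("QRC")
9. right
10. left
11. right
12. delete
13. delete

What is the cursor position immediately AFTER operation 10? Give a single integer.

After op 1 (end): buf='NUHTL' cursor=5
After op 2 (home): buf='NUHTL' cursor=0
After op 3 (insert('W')): buf='WNUHTL' cursor=1
After op 4 (insert('N')): buf='WNNUHTL' cursor=2
After op 5 (left): buf='WNNUHTL' cursor=1
After op 6 (left): buf='WNNUHTL' cursor=0
After op 7 (delete): buf='NNUHTL' cursor=0
After op 8 (select(4,5) replace("QRC")): buf='NNUHQRCL' cursor=7
After op 9 (right): buf='NNUHQRCL' cursor=8
After op 10 (left): buf='NNUHQRCL' cursor=7

Answer: 7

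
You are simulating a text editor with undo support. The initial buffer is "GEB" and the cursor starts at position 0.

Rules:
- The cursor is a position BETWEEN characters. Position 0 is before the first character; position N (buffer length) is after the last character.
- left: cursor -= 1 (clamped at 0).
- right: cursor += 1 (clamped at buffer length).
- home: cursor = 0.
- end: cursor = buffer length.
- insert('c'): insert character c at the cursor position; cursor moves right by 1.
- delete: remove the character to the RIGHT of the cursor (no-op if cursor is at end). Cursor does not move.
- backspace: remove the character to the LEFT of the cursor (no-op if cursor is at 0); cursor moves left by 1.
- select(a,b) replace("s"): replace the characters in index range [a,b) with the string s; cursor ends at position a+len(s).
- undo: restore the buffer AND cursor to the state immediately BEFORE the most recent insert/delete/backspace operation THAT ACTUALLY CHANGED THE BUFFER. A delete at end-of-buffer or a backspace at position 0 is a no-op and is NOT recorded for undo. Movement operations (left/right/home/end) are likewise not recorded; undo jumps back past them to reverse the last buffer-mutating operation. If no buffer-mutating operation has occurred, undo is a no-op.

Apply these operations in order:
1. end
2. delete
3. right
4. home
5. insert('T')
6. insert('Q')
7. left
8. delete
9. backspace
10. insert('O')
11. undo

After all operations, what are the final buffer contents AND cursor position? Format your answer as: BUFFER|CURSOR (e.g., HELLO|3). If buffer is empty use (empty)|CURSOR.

Answer: GEB|0

Derivation:
After op 1 (end): buf='GEB' cursor=3
After op 2 (delete): buf='GEB' cursor=3
After op 3 (right): buf='GEB' cursor=3
After op 4 (home): buf='GEB' cursor=0
After op 5 (insert('T')): buf='TGEB' cursor=1
After op 6 (insert('Q')): buf='TQGEB' cursor=2
After op 7 (left): buf='TQGEB' cursor=1
After op 8 (delete): buf='TGEB' cursor=1
After op 9 (backspace): buf='GEB' cursor=0
After op 10 (insert('O')): buf='OGEB' cursor=1
After op 11 (undo): buf='GEB' cursor=0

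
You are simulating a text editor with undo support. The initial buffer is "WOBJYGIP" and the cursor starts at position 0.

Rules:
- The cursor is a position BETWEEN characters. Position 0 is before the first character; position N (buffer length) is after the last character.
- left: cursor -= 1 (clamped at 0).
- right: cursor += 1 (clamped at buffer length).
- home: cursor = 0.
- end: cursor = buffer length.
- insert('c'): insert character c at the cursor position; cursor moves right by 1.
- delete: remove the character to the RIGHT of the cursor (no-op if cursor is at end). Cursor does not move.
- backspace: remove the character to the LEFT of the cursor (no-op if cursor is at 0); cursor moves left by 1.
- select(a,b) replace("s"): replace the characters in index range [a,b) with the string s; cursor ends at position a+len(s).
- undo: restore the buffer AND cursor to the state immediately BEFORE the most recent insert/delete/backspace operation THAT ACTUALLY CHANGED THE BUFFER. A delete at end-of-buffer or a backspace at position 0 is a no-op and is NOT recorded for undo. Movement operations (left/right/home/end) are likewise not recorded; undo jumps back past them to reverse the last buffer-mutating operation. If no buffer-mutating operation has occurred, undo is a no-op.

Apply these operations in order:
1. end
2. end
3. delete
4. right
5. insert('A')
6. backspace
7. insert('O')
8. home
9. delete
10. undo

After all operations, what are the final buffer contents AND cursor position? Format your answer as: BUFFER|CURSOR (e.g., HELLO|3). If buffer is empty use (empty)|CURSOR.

After op 1 (end): buf='WOBJYGIP' cursor=8
After op 2 (end): buf='WOBJYGIP' cursor=8
After op 3 (delete): buf='WOBJYGIP' cursor=8
After op 4 (right): buf='WOBJYGIP' cursor=8
After op 5 (insert('A')): buf='WOBJYGIPA' cursor=9
After op 6 (backspace): buf='WOBJYGIP' cursor=8
After op 7 (insert('O')): buf='WOBJYGIPO' cursor=9
After op 8 (home): buf='WOBJYGIPO' cursor=0
After op 9 (delete): buf='OBJYGIPO' cursor=0
After op 10 (undo): buf='WOBJYGIPO' cursor=0

Answer: WOBJYGIPO|0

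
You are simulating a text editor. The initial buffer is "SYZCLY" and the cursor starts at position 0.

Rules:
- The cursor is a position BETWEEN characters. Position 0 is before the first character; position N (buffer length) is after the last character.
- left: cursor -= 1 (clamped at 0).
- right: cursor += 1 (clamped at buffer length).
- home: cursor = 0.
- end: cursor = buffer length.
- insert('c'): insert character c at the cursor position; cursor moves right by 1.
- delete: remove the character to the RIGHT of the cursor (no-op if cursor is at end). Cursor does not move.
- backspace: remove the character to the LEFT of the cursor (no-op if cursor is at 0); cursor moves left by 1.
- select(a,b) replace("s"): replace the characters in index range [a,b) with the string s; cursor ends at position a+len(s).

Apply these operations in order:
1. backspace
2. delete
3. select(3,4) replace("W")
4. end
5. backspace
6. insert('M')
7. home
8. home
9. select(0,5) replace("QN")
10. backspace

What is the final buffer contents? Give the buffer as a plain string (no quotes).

Answer: Q

Derivation:
After op 1 (backspace): buf='SYZCLY' cursor=0
After op 2 (delete): buf='YZCLY' cursor=0
After op 3 (select(3,4) replace("W")): buf='YZCWY' cursor=4
After op 4 (end): buf='YZCWY' cursor=5
After op 5 (backspace): buf='YZCW' cursor=4
After op 6 (insert('M')): buf='YZCWM' cursor=5
After op 7 (home): buf='YZCWM' cursor=0
After op 8 (home): buf='YZCWM' cursor=0
After op 9 (select(0,5) replace("QN")): buf='QN' cursor=2
After op 10 (backspace): buf='Q' cursor=1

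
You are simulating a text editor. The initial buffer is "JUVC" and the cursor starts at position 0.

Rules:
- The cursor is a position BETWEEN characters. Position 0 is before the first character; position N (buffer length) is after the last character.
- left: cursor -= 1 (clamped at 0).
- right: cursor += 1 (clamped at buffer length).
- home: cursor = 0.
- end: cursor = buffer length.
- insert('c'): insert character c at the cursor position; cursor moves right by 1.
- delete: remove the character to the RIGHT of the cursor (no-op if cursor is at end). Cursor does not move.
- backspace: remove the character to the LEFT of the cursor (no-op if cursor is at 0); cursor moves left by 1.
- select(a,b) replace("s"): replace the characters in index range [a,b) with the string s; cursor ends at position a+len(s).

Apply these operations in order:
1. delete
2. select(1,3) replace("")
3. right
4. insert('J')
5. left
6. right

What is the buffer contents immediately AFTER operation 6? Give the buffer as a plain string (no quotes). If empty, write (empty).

Answer: UJ

Derivation:
After op 1 (delete): buf='UVC' cursor=0
After op 2 (select(1,3) replace("")): buf='U' cursor=1
After op 3 (right): buf='U' cursor=1
After op 4 (insert('J')): buf='UJ' cursor=2
After op 5 (left): buf='UJ' cursor=1
After op 6 (right): buf='UJ' cursor=2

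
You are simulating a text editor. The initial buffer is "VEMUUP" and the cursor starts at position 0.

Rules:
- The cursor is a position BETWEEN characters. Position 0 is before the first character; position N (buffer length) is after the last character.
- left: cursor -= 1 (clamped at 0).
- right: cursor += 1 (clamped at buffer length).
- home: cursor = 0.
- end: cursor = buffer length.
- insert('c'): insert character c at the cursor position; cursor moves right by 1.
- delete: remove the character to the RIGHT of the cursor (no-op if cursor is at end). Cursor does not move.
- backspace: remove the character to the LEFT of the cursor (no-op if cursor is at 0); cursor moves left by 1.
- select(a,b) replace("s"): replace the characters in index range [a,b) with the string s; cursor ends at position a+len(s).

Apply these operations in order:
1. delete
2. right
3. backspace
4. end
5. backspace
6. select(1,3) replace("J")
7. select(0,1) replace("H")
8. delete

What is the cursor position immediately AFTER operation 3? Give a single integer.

Answer: 0

Derivation:
After op 1 (delete): buf='EMUUP' cursor=0
After op 2 (right): buf='EMUUP' cursor=1
After op 3 (backspace): buf='MUUP' cursor=0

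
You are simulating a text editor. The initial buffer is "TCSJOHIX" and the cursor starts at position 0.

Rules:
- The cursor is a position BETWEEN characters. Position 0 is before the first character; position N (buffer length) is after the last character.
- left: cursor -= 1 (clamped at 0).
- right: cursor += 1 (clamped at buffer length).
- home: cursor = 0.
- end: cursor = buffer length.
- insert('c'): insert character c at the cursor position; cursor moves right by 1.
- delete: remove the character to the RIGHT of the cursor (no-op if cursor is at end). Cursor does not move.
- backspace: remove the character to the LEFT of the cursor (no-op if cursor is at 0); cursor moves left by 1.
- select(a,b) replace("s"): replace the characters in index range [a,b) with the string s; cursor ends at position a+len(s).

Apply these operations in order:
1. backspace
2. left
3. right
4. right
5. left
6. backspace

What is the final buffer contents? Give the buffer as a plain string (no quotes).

Answer: CSJOHIX

Derivation:
After op 1 (backspace): buf='TCSJOHIX' cursor=0
After op 2 (left): buf='TCSJOHIX' cursor=0
After op 3 (right): buf='TCSJOHIX' cursor=1
After op 4 (right): buf='TCSJOHIX' cursor=2
After op 5 (left): buf='TCSJOHIX' cursor=1
After op 6 (backspace): buf='CSJOHIX' cursor=0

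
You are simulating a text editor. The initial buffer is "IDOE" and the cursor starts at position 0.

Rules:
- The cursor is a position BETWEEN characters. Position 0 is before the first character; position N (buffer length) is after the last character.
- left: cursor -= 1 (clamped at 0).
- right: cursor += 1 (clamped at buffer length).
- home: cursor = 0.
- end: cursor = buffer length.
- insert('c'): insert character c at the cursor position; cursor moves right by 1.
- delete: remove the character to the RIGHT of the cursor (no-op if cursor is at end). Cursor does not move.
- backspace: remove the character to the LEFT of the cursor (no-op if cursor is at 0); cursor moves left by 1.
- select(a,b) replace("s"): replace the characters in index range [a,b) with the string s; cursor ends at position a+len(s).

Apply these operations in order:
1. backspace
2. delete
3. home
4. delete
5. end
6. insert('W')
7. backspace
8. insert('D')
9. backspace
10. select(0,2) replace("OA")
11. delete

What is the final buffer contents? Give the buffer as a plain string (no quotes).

After op 1 (backspace): buf='IDOE' cursor=0
After op 2 (delete): buf='DOE' cursor=0
After op 3 (home): buf='DOE' cursor=0
After op 4 (delete): buf='OE' cursor=0
After op 5 (end): buf='OE' cursor=2
After op 6 (insert('W')): buf='OEW' cursor=3
After op 7 (backspace): buf='OE' cursor=2
After op 8 (insert('D')): buf='OED' cursor=3
After op 9 (backspace): buf='OE' cursor=2
After op 10 (select(0,2) replace("OA")): buf='OA' cursor=2
After op 11 (delete): buf='OA' cursor=2

Answer: OA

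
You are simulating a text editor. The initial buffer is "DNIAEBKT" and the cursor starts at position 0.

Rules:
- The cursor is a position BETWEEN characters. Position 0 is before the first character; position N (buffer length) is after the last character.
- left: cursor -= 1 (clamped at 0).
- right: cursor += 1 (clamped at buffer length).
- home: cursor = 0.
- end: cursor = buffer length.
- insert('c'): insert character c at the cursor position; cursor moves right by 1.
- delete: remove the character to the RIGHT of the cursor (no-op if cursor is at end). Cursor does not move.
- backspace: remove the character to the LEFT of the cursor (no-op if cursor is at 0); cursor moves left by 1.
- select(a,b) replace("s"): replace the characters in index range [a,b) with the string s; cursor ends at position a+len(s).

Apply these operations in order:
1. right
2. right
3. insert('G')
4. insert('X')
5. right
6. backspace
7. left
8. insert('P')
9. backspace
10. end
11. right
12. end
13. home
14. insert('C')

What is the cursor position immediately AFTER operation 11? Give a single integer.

Answer: 9

Derivation:
After op 1 (right): buf='DNIAEBKT' cursor=1
After op 2 (right): buf='DNIAEBKT' cursor=2
After op 3 (insert('G')): buf='DNGIAEBKT' cursor=3
After op 4 (insert('X')): buf='DNGXIAEBKT' cursor=4
After op 5 (right): buf='DNGXIAEBKT' cursor=5
After op 6 (backspace): buf='DNGXAEBKT' cursor=4
After op 7 (left): buf='DNGXAEBKT' cursor=3
After op 8 (insert('P')): buf='DNGPXAEBKT' cursor=4
After op 9 (backspace): buf='DNGXAEBKT' cursor=3
After op 10 (end): buf='DNGXAEBKT' cursor=9
After op 11 (right): buf='DNGXAEBKT' cursor=9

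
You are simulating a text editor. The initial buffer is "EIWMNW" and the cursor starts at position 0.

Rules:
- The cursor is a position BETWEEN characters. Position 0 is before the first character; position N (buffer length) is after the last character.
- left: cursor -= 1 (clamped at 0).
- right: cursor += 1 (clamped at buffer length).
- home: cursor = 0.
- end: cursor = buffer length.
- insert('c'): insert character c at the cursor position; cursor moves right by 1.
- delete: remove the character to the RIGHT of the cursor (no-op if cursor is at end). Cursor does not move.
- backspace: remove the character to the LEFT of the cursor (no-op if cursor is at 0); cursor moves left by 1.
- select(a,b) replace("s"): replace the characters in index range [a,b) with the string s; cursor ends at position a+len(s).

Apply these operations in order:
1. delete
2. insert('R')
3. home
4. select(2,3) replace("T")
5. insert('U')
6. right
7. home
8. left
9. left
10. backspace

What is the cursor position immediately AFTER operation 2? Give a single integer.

Answer: 1

Derivation:
After op 1 (delete): buf='IWMNW' cursor=0
After op 2 (insert('R')): buf='RIWMNW' cursor=1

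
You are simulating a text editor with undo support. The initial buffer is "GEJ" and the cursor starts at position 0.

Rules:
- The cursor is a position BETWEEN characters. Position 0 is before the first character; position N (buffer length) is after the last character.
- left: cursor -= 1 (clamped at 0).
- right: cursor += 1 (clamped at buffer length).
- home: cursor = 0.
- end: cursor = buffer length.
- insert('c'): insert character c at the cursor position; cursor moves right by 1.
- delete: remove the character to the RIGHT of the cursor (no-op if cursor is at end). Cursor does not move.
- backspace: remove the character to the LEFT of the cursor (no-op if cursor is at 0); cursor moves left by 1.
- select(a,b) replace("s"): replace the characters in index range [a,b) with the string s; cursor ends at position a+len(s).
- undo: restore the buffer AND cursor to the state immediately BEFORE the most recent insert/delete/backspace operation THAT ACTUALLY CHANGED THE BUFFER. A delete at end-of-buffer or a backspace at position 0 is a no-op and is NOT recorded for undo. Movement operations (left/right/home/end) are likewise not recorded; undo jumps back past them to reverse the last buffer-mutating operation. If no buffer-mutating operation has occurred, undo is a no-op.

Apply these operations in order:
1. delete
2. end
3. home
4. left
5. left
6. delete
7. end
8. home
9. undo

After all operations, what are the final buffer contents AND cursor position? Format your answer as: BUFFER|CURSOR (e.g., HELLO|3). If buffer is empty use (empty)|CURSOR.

After op 1 (delete): buf='EJ' cursor=0
After op 2 (end): buf='EJ' cursor=2
After op 3 (home): buf='EJ' cursor=0
After op 4 (left): buf='EJ' cursor=0
After op 5 (left): buf='EJ' cursor=0
After op 6 (delete): buf='J' cursor=0
After op 7 (end): buf='J' cursor=1
After op 8 (home): buf='J' cursor=0
After op 9 (undo): buf='EJ' cursor=0

Answer: EJ|0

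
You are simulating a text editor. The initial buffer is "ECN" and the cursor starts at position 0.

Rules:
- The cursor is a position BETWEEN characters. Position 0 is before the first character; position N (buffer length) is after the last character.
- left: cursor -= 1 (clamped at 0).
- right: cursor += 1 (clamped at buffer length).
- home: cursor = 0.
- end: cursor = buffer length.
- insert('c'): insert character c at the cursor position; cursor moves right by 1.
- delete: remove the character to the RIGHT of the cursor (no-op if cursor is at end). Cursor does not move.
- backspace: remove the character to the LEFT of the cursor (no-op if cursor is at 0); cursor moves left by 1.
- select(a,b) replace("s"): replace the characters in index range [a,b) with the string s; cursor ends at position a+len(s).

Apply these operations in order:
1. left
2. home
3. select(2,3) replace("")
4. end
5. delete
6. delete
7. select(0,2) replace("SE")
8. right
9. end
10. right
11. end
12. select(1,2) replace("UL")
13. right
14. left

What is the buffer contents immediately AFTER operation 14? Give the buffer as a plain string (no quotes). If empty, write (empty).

Answer: SUL

Derivation:
After op 1 (left): buf='ECN' cursor=0
After op 2 (home): buf='ECN' cursor=0
After op 3 (select(2,3) replace("")): buf='EC' cursor=2
After op 4 (end): buf='EC' cursor=2
After op 5 (delete): buf='EC' cursor=2
After op 6 (delete): buf='EC' cursor=2
After op 7 (select(0,2) replace("SE")): buf='SE' cursor=2
After op 8 (right): buf='SE' cursor=2
After op 9 (end): buf='SE' cursor=2
After op 10 (right): buf='SE' cursor=2
After op 11 (end): buf='SE' cursor=2
After op 12 (select(1,2) replace("UL")): buf='SUL' cursor=3
After op 13 (right): buf='SUL' cursor=3
After op 14 (left): buf='SUL' cursor=2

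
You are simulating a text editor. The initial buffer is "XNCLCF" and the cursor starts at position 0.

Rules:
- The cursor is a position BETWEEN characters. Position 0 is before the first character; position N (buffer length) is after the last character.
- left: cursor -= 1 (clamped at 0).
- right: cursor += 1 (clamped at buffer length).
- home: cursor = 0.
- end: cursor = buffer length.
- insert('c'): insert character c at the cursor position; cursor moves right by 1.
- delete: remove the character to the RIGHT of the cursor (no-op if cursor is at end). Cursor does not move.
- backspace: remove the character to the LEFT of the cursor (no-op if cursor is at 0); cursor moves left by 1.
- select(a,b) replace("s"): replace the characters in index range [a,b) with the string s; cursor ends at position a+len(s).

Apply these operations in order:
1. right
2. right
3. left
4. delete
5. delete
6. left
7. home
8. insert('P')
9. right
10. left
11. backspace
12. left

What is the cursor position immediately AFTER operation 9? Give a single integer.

Answer: 2

Derivation:
After op 1 (right): buf='XNCLCF' cursor=1
After op 2 (right): buf='XNCLCF' cursor=2
After op 3 (left): buf='XNCLCF' cursor=1
After op 4 (delete): buf='XCLCF' cursor=1
After op 5 (delete): buf='XLCF' cursor=1
After op 6 (left): buf='XLCF' cursor=0
After op 7 (home): buf='XLCF' cursor=0
After op 8 (insert('P')): buf='PXLCF' cursor=1
After op 9 (right): buf='PXLCF' cursor=2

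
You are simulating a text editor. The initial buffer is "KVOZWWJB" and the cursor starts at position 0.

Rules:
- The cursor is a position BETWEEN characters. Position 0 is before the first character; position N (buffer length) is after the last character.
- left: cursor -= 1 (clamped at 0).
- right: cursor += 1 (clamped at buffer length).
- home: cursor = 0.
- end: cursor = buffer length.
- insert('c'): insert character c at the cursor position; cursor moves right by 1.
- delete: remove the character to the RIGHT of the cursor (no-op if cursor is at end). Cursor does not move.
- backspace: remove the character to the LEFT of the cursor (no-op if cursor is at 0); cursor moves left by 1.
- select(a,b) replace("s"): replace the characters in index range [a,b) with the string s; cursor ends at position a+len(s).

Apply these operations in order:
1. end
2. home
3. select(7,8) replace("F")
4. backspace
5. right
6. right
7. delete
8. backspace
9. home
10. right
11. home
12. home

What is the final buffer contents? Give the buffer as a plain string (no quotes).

After op 1 (end): buf='KVOZWWJB' cursor=8
After op 2 (home): buf='KVOZWWJB' cursor=0
After op 3 (select(7,8) replace("F")): buf='KVOZWWJF' cursor=8
After op 4 (backspace): buf='KVOZWWJ' cursor=7
After op 5 (right): buf='KVOZWWJ' cursor=7
After op 6 (right): buf='KVOZWWJ' cursor=7
After op 7 (delete): buf='KVOZWWJ' cursor=7
After op 8 (backspace): buf='KVOZWW' cursor=6
After op 9 (home): buf='KVOZWW' cursor=0
After op 10 (right): buf='KVOZWW' cursor=1
After op 11 (home): buf='KVOZWW' cursor=0
After op 12 (home): buf='KVOZWW' cursor=0

Answer: KVOZWW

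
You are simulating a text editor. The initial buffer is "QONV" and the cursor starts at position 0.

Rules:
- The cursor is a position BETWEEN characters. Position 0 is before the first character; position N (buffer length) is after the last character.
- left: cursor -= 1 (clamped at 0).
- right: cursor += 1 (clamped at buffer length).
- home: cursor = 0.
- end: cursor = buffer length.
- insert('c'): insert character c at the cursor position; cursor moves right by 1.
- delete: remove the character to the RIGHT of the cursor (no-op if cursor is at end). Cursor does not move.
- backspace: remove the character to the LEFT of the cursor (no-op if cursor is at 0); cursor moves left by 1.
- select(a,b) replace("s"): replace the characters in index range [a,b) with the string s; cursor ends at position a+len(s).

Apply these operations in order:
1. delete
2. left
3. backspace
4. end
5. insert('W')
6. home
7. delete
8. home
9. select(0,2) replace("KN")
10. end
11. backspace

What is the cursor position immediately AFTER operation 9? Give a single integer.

Answer: 2

Derivation:
After op 1 (delete): buf='ONV' cursor=0
After op 2 (left): buf='ONV' cursor=0
After op 3 (backspace): buf='ONV' cursor=0
After op 4 (end): buf='ONV' cursor=3
After op 5 (insert('W')): buf='ONVW' cursor=4
After op 6 (home): buf='ONVW' cursor=0
After op 7 (delete): buf='NVW' cursor=0
After op 8 (home): buf='NVW' cursor=0
After op 9 (select(0,2) replace("KN")): buf='KNW' cursor=2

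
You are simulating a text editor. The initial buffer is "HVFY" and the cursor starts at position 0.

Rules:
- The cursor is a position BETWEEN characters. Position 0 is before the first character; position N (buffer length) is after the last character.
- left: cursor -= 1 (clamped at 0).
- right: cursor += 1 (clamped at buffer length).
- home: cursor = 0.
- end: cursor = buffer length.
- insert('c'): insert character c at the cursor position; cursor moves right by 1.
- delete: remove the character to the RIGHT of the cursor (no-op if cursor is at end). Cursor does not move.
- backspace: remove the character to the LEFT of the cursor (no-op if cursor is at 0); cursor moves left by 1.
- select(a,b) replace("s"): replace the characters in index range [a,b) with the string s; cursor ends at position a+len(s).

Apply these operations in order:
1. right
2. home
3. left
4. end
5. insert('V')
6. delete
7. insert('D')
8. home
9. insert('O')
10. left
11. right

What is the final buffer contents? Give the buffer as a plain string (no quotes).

Answer: OHVFYVD

Derivation:
After op 1 (right): buf='HVFY' cursor=1
After op 2 (home): buf='HVFY' cursor=0
After op 3 (left): buf='HVFY' cursor=0
After op 4 (end): buf='HVFY' cursor=4
After op 5 (insert('V')): buf='HVFYV' cursor=5
After op 6 (delete): buf='HVFYV' cursor=5
After op 7 (insert('D')): buf='HVFYVD' cursor=6
After op 8 (home): buf='HVFYVD' cursor=0
After op 9 (insert('O')): buf='OHVFYVD' cursor=1
After op 10 (left): buf='OHVFYVD' cursor=0
After op 11 (right): buf='OHVFYVD' cursor=1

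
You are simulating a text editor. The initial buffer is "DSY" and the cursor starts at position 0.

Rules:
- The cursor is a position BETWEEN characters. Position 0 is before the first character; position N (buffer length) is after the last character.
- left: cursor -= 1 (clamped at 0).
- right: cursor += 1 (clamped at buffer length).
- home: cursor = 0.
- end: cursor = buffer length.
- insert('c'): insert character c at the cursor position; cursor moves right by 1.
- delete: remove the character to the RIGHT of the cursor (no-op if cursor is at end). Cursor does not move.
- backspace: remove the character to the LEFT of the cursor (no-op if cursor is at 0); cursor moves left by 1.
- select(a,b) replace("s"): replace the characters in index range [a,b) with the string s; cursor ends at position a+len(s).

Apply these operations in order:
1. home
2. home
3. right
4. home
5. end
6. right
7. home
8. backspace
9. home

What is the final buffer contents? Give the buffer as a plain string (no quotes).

After op 1 (home): buf='DSY' cursor=0
After op 2 (home): buf='DSY' cursor=0
After op 3 (right): buf='DSY' cursor=1
After op 4 (home): buf='DSY' cursor=0
After op 5 (end): buf='DSY' cursor=3
After op 6 (right): buf='DSY' cursor=3
After op 7 (home): buf='DSY' cursor=0
After op 8 (backspace): buf='DSY' cursor=0
After op 9 (home): buf='DSY' cursor=0

Answer: DSY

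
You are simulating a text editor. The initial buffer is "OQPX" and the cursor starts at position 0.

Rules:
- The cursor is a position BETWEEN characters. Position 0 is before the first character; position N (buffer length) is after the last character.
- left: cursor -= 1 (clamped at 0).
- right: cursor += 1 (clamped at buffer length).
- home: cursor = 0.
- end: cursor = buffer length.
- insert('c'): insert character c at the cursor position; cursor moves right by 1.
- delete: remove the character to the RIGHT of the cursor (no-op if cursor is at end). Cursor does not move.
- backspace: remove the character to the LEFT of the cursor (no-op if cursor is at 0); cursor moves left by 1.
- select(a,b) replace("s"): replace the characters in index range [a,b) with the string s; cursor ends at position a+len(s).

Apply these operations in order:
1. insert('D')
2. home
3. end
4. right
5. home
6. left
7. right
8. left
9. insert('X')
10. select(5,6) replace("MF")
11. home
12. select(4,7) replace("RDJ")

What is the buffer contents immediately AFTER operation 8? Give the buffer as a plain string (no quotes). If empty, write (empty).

Answer: DOQPX

Derivation:
After op 1 (insert('D')): buf='DOQPX' cursor=1
After op 2 (home): buf='DOQPX' cursor=0
After op 3 (end): buf='DOQPX' cursor=5
After op 4 (right): buf='DOQPX' cursor=5
After op 5 (home): buf='DOQPX' cursor=0
After op 6 (left): buf='DOQPX' cursor=0
After op 7 (right): buf='DOQPX' cursor=1
After op 8 (left): buf='DOQPX' cursor=0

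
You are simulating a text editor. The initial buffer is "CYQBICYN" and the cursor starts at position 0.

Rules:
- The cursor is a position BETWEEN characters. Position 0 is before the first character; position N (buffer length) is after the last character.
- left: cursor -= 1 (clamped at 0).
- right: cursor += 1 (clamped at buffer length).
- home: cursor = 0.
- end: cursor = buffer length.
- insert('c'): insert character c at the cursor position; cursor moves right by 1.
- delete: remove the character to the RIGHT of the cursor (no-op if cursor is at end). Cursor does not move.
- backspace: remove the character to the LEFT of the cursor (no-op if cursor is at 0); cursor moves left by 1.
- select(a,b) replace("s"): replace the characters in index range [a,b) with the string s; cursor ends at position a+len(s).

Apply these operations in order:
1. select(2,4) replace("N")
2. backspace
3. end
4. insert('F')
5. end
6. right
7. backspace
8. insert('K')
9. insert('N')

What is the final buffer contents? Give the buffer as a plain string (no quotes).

Answer: CYICYNKN

Derivation:
After op 1 (select(2,4) replace("N")): buf='CYNICYN' cursor=3
After op 2 (backspace): buf='CYICYN' cursor=2
After op 3 (end): buf='CYICYN' cursor=6
After op 4 (insert('F')): buf='CYICYNF' cursor=7
After op 5 (end): buf='CYICYNF' cursor=7
After op 6 (right): buf='CYICYNF' cursor=7
After op 7 (backspace): buf='CYICYN' cursor=6
After op 8 (insert('K')): buf='CYICYNK' cursor=7
After op 9 (insert('N')): buf='CYICYNKN' cursor=8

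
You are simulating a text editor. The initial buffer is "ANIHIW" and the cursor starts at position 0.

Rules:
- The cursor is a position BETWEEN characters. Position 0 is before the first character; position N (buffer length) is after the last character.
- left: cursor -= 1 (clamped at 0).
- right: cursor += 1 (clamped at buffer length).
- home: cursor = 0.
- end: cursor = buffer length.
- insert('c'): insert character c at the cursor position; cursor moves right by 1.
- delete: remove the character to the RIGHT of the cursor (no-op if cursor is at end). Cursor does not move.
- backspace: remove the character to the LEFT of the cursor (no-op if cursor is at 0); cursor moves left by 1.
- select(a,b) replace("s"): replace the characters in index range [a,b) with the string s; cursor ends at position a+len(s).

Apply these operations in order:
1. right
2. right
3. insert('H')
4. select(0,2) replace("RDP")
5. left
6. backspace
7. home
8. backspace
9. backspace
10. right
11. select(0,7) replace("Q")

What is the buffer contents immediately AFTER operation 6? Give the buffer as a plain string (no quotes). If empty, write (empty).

Answer: RPHIHIW

Derivation:
After op 1 (right): buf='ANIHIW' cursor=1
After op 2 (right): buf='ANIHIW' cursor=2
After op 3 (insert('H')): buf='ANHIHIW' cursor=3
After op 4 (select(0,2) replace("RDP")): buf='RDPHIHIW' cursor=3
After op 5 (left): buf='RDPHIHIW' cursor=2
After op 6 (backspace): buf='RPHIHIW' cursor=1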